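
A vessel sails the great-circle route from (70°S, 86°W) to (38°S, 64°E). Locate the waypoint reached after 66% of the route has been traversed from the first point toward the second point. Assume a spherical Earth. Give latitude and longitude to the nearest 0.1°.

From cos δ = sin φ₁ sin φ₂ + cos φ₁ cos φ₂ cos Δλ, the central angle is δ ≈ 1.218 rad (69.8°).
Interpolate at f = 0.66 with slerp weights a = sin((1−f)δ)/sin δ ≈ 0.429, b = sin(fδ)/sin δ ≈ 0.767.
p = a·p₁ + b·p₂ ≈ (0.275, 0.397, -0.875); φ = arcsin(p_z) ≈ -61.10°, λ = atan2(p_y, p_x) ≈ 55.27°.

≈ (61.1°S, 55.3°E)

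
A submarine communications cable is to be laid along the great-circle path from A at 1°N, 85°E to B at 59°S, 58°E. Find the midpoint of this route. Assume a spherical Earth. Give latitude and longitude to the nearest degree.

Write both endpoints as unit vectors p₁, p₂ with components (cos φ cos λ, cos φ sin λ, sin φ).
The central angle between the endpoints is δ = arccos(p₁·p₂) ≈ 1.111 rad (63.6°).
Interpolate at f = 1/2 with slerp weights a = sin((1−f)δ)/sin δ ≈ 0.588, b = sin(fδ)/sin δ ≈ 0.588.
p = a·p₁ + b·p₂ ≈ (0.212, 0.843, -0.494); φ = arcsin(p_z) ≈ -29.61°, λ = atan2(p_y, p_x) ≈ 75.89°.

≈ 30°S, 76°E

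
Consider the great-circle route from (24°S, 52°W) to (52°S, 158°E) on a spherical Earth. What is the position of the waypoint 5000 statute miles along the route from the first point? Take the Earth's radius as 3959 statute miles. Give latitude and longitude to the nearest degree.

≈ (72°S, 159°W)

Write both endpoints as unit vectors p₁, p₂ with components (cos φ cos λ, cos φ sin λ, sin φ).
The central angle between the endpoints is δ = arccos(p₁·p₂) ≈ 1.738 rad (99.6°). The total great-circle distance is δ·R ≈ 1.738 × 3959 ≈ 6881 mi, so the target fraction is f = 5000/6881 ≈ 0.727.
Interpolate at f ≈ 0.727 with slerp weights a = sin((1−f)δ)/sin δ ≈ 0.464, b = sin(fδ)/sin δ ≈ 0.966.
p = a·p₁ + b·p₂ ≈ (-0.291, -0.111, -0.950); φ = arcsin(p_z) ≈ -71.87°, λ = atan2(p_y, p_x) ≈ -159.08°.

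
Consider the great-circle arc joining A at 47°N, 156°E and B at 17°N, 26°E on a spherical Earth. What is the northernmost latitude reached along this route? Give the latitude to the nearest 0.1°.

The great circle lies in the plane with unit normal n̂ = (p₁ × p₂)/|p₁ × p₂|.
Here n̂_z ≈ -0.510; the vertex latitude is φ_max = arccos|n̂_z| ≈ 59.3°.
Check via Clairaut: cos φ_max = |cos φ₁| · sin C = cos(47.0°)·sin(48.5°) ≈ 0.510, again giving ≈ 59.3°.

≈ 59.3°N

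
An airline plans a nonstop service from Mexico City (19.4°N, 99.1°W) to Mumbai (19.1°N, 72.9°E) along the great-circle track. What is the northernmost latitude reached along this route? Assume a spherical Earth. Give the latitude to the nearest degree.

The great circle lies in the plane with unit normal n̂ = (p₁ × p₂)/|p₁ × p₂|.
Here n̂_z ≈ +0.196; the vertex latitude is φ_max = arccos|n̂_z| ≈ 78.7°.

≈ 79°N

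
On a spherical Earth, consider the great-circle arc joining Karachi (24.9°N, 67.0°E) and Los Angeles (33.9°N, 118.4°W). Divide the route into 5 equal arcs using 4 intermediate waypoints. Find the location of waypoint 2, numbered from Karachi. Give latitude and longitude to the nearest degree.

≈ (73°N, 80°E)

From cos δ = sin φ₁ sin φ₂ + cos φ₁ cos φ₂ cos Δλ, the central angle is δ ≈ 2.111 rad (121.0°).
Interpolate at f = 2/5 with slerp weights a = sin((1−f)δ)/sin δ ≈ 1.113, b = sin(fδ)/sin δ ≈ 0.872.
p = a·p₁ + b·p₂ ≈ (0.050, 0.292, 0.955); φ = arcsin(p_z) ≈ 72.74°, λ = atan2(p_y, p_x) ≈ 80.27°.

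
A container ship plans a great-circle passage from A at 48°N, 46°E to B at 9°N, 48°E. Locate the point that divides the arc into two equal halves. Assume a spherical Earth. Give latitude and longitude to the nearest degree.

≈ 29°N, 47°E

The haversine formula gives a central angle δ ≈ 0.681 rad (39.0°) between the endpoints.
Interpolate at f = 1/2 with slerp weights a = sin((1−f)δ)/sin δ ≈ 0.530, b = sin(fδ)/sin δ ≈ 0.530.
p = a·p₁ + b·p₂ ≈ (0.597, 0.645, 0.477); φ = arcsin(p_z) ≈ 28.50°, λ = atan2(p_y, p_x) ≈ 47.19°.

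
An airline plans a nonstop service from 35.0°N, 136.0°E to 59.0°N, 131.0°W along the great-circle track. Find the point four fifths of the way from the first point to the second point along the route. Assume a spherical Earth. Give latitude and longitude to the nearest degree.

≈ 61°N, 156°W

Write both endpoints as unit vectors p₁, p₂ with components (cos φ cos λ, cos φ sin λ, sin φ).
The central angle between the endpoints is δ = arccos(p₁·p₂) ≈ 1.082 rad (62.0°).
Interpolate at f = 4/5 with slerp weights a = sin((1−f)δ)/sin δ ≈ 0.243, b = sin(fδ)/sin δ ≈ 0.862.
p = a·p₁ + b·p₂ ≈ (-0.435, -0.197, 0.879); φ = arcsin(p_z) ≈ 61.50°, λ = atan2(p_y, p_x) ≈ -155.64°.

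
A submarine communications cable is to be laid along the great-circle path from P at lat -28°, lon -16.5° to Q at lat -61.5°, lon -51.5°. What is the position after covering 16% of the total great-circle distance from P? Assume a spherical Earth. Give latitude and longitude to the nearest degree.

≈ lat -34°, lon -20°

Convert each endpoint to a unit vector on the sphere (x = cos φ cos λ, y = cos φ sin λ, z = sin φ).
The central angle between the endpoints is δ = arccos(p₁·p₂) ≈ 0.711 rad (40.7°).
Interpolate at f = 0.16 with slerp weights a = sin((1−f)δ)/sin δ ≈ 0.862, b = sin(fδ)/sin δ ≈ 0.174.
p = a·p₁ + b·p₂ ≈ (0.781, -0.281, -0.557); φ = arcsin(p_z) ≈ -33.88°, λ = atan2(p_y, p_x) ≈ -19.79°.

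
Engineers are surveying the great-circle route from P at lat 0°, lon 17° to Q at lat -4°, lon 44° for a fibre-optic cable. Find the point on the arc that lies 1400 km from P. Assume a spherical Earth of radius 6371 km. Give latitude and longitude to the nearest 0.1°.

≈ lat -1.9°, lon 29.4°

Convert each endpoint to a unit vector on the sphere (x = cos φ cos λ, y = cos φ sin λ, z = sin φ).
The central angle between the endpoints is δ = arccos(p₁·p₂) ≈ 0.476 rad (27.3°). The total great-circle distance is δ·R ≈ 0.476 × 6371 ≈ 3033 km, so the target fraction is f = 1400/3033 ≈ 0.462.
Interpolate at f ≈ 0.462 with slerp weights a = sin((1−f)δ)/sin δ ≈ 0.553, b = sin(fδ)/sin δ ≈ 0.476.
p = a·p₁ + b·p₂ ≈ (0.870, 0.491, -0.033); φ = arcsin(p_z) ≈ -1.90°, λ = atan2(p_y, p_x) ≈ 29.45°.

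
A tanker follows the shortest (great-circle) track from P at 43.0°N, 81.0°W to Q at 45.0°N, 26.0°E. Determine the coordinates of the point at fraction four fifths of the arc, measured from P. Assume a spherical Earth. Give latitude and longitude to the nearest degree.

The haversine formula gives a central angle δ ≈ 1.233 rad (70.7°) between the endpoints.
Interpolate at f = 4/5 with slerp weights a = sin((1−f)δ)/sin δ ≈ 0.259, b = sin(fδ)/sin δ ≈ 0.884.
p = a·p₁ + b·p₂ ≈ (0.591, 0.087, 0.802); φ = arcsin(p_z) ≈ 53.28°, λ = atan2(p_y, p_x) ≈ 8.38°.

≈ 53°N, 8°E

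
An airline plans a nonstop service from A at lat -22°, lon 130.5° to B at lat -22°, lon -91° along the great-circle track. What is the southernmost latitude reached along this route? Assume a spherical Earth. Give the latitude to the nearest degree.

The great circle lies in the plane with unit normal n̂ = (p₁ × p₂)/|p₁ × p₂|.
Here n̂_z ≈ +0.659; the vertex latitude is φ_max = arccos|n̂_z| ≈ 48.8°.

≈ -49°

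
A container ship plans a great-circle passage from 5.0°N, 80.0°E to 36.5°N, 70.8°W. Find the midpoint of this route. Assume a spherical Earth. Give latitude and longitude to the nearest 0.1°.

Convert each endpoint to a unit vector on the sphere (x = cos φ cos λ, y = cos φ sin λ, z = sin φ).
The central angle between the endpoints is δ = arccos(p₁·p₂) ≈ 2.275 rad (130.3°).
Interpolate at f = 1/2 with slerp weights a = sin((1−f)δ)/sin δ ≈ 1.190, b = sin(fδ)/sin δ ≈ 1.190.
p = a·p₁ + b·p₂ ≈ (0.521, 0.264, 0.812); φ = arcsin(p_z) ≈ 54.28°, λ = atan2(p_y, p_x) ≈ 26.90°.

≈ 54.3°N, 26.9°E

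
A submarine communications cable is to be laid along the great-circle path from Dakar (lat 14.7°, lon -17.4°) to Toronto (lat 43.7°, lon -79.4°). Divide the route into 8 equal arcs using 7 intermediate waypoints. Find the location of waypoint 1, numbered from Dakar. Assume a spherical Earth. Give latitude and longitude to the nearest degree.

≈ lat 20°, lon -23°

Convert each endpoint to a unit vector on the sphere (x = cos φ cos λ, y = cos φ sin λ, z = sin φ).
The central angle between the endpoints is δ = arccos(p₁·p₂) ≈ 1.043 rad (59.8°).
Interpolate at f = 1/8 with slerp weights a = sin((1−f)δ)/sin δ ≈ 0.916, b = sin(fδ)/sin δ ≈ 0.150.
p = a·p₁ + b·p₂ ≈ (0.865, -0.372, 0.336); φ = arcsin(p_z) ≈ 19.65°, λ = atan2(p_y, p_x) ≈ -23.25°.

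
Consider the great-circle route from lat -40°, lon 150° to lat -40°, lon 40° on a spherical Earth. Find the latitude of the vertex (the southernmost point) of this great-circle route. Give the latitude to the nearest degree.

The great circle lies in the plane with unit normal n̂ = (p₁ × p₂)/|p₁ × p₂|.
Here n̂_z ≈ -0.564; the vertex latitude is φ_max = arccos|n̂_z| ≈ 55.6°.
Check via Clairaut: cos φ_max = |cos φ₁| · sin C = cos(40.0°)·sin(132.6°) ≈ 0.564, again giving ≈ 55.6°.

≈ -56°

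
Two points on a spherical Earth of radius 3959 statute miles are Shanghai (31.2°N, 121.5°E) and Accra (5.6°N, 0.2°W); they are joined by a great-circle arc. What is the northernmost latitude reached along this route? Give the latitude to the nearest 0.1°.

≈ 37.9°N

The great circle lies in the plane with unit normal n̂ = (p₁ × p₂)/|p₁ × p₂|.
Here n̂_z ≈ -0.789; the vertex latitude is φ_max = arccos|n̂_z| ≈ 37.9°.
Check via Clairaut: cos φ_max = |cos φ₁| · sin C = cos(31.2°)·sin(67.3°) ≈ 0.789, again giving ≈ 37.9°.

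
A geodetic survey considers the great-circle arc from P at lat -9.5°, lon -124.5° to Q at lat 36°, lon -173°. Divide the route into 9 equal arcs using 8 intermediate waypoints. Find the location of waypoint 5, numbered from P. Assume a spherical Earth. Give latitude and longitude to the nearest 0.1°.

Write both endpoints as unit vectors p₁, p₂ with components (cos φ cos λ, cos φ sin λ, sin φ).
The central angle between the endpoints is δ = arccos(p₁·p₂) ≈ 1.124 rad (64.4°).
Interpolate at f = 5/9 with slerp weights a = sin((1−f)δ)/sin δ ≈ 0.531, b = sin(fδ)/sin δ ≈ 0.648.
p = a·p₁ + b·p₂ ≈ (-0.817, -0.496, 0.293); φ = arcsin(p_z) ≈ 17.06°, λ = atan2(p_y, p_x) ≈ -148.76°.

≈ lat 17.1°, lon -148.8°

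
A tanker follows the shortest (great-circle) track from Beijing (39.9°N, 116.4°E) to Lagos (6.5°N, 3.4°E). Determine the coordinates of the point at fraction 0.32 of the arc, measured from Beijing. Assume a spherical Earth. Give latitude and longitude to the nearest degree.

Write both endpoints as unit vectors p₁, p₂ with components (cos φ cos λ, cos φ sin λ, sin φ).
The central angle between the endpoints is δ = arccos(p₁·p₂) ≈ 1.798 rad (103.0°).
Interpolate at f = 0.32 with slerp weights a = sin((1−f)δ)/sin δ ≈ 0.965, b = sin(fδ)/sin δ ≈ 0.558.
p = a·p₁ + b·p₂ ≈ (0.225, 0.696, 0.682); φ = arcsin(p_z) ≈ 43.01°, λ = atan2(p_y, p_x) ≈ 72.10°.

≈ (43°N, 72°E)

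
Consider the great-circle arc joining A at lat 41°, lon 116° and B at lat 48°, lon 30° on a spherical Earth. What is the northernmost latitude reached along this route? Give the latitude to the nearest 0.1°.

≈ 53.8°

The great circle lies in the plane with unit normal n̂ = (p₁ × p₂)/|p₁ × p₂|.
Here n̂_z ≈ -0.591; the vertex latitude is φ_max = arccos|n̂_z| ≈ 53.8°.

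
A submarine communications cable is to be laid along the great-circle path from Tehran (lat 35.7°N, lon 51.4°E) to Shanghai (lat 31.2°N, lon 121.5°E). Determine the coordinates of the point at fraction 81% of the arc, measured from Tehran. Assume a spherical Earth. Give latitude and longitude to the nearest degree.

≈ lat 35°N, lon 109°E

Convert each endpoint to a unit vector on the sphere (x = cos φ cos λ, y = cos φ sin λ, z = sin φ).
The central angle between the endpoints is δ = arccos(p₁·p₂) ≈ 1.002 rad (57.4°).
Interpolate at f = 0.81 with slerp weights a = sin((1−f)δ)/sin δ ≈ 0.225, b = sin(fδ)/sin δ ≈ 0.861.
p = a·p₁ + b·p₂ ≈ (-0.271, 0.770, 0.577); φ = arcsin(p_z) ≈ 35.24°, λ = atan2(p_y, p_x) ≈ 109.38°.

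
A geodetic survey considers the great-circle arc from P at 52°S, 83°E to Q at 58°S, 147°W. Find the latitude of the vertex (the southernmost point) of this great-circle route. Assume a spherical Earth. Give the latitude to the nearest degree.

The great circle lies in the plane with unit normal n̂ = (p₁ × p₂)/|p₁ × p₂|.
Here n̂_z ≈ +0.281; the vertex latitude is φ_max = arccos|n̂_z| ≈ 73.7°.

≈ 74°S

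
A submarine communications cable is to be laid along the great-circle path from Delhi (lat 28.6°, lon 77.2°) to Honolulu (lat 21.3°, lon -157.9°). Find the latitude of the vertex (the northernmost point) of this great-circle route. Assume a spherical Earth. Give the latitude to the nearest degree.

≈ 45°

The great circle lies in the plane with unit normal n̂ = (p₁ × p₂)/|p₁ × p₂|.
Here n̂_z ≈ +0.702; the vertex latitude is φ_max = arccos|n̂_z| ≈ 45.4°.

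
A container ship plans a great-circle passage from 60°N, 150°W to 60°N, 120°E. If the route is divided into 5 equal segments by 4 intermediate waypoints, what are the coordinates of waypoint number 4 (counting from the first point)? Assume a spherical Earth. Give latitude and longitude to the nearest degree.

≈ 65°N, 135°E

The haversine formula gives a central angle δ ≈ 0.723 rad (41.4°) between the endpoints.
Interpolate at f = 4/5 with slerp weights a = sin((1−f)δ)/sin δ ≈ 0.218, b = sin(fδ)/sin δ ≈ 0.826.
p = a·p₁ + b·p₂ ≈ (-0.301, 0.303, 0.904); φ = arcsin(p_z) ≈ 64.71°, λ = atan2(p_y, p_x) ≈ 134.77°.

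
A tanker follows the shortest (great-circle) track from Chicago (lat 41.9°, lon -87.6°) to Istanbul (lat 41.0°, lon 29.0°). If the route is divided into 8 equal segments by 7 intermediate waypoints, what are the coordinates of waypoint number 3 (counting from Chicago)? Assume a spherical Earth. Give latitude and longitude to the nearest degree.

From cos δ = sin φ₁ sin φ₂ + cos φ₁ cos φ₂ cos Δλ, the central angle is δ ≈ 1.383 rad (79.2°).
Interpolate at f = 3/8 with slerp weights a = sin((1−f)δ)/sin δ ≈ 0.774, b = sin(fδ)/sin δ ≈ 0.505.
p = a·p₁ + b·p₂ ≈ (0.357, -0.391, 0.848); φ = arcsin(p_z) ≈ 58.01°, λ = atan2(p_y, p_x) ≈ -47.60°.

≈ lat 58°, lon -48°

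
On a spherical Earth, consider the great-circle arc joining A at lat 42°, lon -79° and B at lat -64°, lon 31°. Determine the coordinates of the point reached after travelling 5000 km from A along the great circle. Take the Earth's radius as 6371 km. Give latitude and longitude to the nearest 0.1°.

The haversine formula gives a central angle δ ≈ 2.364 rad (135.5°) between the endpoints. The total great-circle distance is δ·R ≈ 2.364 × 6371 ≈ 15063 km, so the target fraction is f = 5000/15063 ≈ 0.332.
Interpolate at f ≈ 0.332 with slerp weights a = sin((1−f)δ)/sin δ ≈ 1.426, b = sin(fδ)/sin δ ≈ 1.008.
p = a·p₁ + b·p₂ ≈ (0.581, -0.813, 0.048); φ = arcsin(p_z) ≈ 2.77°, λ = atan2(p_y, p_x) ≈ -54.45°.

≈ lat 2.8°, lon -54.4°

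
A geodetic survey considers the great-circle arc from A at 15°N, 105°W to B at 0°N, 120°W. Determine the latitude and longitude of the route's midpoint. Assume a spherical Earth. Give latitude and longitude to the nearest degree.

The haversine formula gives a central angle δ ≈ 0.368 rad (21.1°) between the endpoints.
Interpolate at f = 1/2 with slerp weights a = sin((1−f)δ)/sin δ ≈ 0.509, b = sin(fδ)/sin δ ≈ 0.509.
p = a·p₁ + b·p₂ ≈ (-0.381, -0.915, 0.132); φ = arcsin(p_z) ≈ 7.56°, λ = atan2(p_y, p_x) ≈ -112.63°.

≈ 8°N, 113°W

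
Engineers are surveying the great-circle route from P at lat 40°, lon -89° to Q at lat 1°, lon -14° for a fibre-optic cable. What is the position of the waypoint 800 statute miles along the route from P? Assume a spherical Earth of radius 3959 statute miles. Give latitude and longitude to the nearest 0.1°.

≈ lat 37.3°, lon -74.6°

Write both endpoints as unit vectors p₁, p₂ with components (cos φ cos λ, cos φ sin λ, sin φ).
The central angle between the endpoints is δ = arccos(p₁·p₂) ≈ 1.360 rad (77.9°). The total great-circle distance is δ·R ≈ 1.360 × 3959 ≈ 5383 mi, so the target fraction is f = 800/5383 ≈ 0.149.
Interpolate at f ≈ 0.149 with slerp weights a = sin((1−f)δ)/sin δ ≈ 0.937, b = sin(fδ)/sin δ ≈ 0.205.
p = a·p₁ + b·p₂ ≈ (0.212, -0.767, 0.606); φ = arcsin(p_z) ≈ 37.28°, λ = atan2(p_y, p_x) ≈ -74.57°.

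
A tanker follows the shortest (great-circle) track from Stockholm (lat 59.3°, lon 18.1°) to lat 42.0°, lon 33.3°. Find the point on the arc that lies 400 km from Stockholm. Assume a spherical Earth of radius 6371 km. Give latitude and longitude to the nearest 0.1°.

≈ lat 56.3°, lon 21.8°

Convert each endpoint to a unit vector on the sphere (x = cos φ cos λ, y = cos φ sin λ, z = sin φ).
The central angle between the endpoints is δ = arccos(p₁·p₂) ≈ 0.344 rad (19.7°). The total great-circle distance is δ·R ≈ 0.344 × 6371 ≈ 2190 km, so the target fraction is f = 400/2190 ≈ 0.183.
Interpolate at f ≈ 0.183 with slerp weights a = sin((1−f)δ)/sin δ ≈ 0.823, b = sin(fδ)/sin δ ≈ 0.186.
p = a·p₁ + b·p₂ ≈ (0.515, 0.206, 0.832); φ = arcsin(p_z) ≈ 56.31°, λ = atan2(p_y, p_x) ≈ 21.85°.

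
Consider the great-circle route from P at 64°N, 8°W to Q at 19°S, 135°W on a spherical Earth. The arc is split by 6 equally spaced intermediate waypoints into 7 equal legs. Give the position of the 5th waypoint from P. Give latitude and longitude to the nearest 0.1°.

≈ 13.2°N, 120.8°W

The haversine formula gives a central angle δ ≈ 2.144 rad (122.8°) between the endpoints.
Interpolate at f = 5/7 with slerp weights a = sin((1−f)δ)/sin δ ≈ 0.684, b = sin(fδ)/sin δ ≈ 1.189.
p = a·p₁ + b·p₂ ≈ (-0.498, -0.837, 0.228); φ = arcsin(p_z) ≈ 13.17°, λ = atan2(p_y, p_x) ≈ -120.76°.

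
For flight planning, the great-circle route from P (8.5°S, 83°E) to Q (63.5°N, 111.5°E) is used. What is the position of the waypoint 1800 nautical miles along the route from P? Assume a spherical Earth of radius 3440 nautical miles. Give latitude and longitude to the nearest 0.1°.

Convert each endpoint to a unit vector on the sphere (x = cos φ cos λ, y = cos φ sin λ, z = sin φ).
The central angle between the endpoints is δ = arccos(p₁·p₂) ≈ 1.312 rad (75.2°). The total great-circle distance is δ·R ≈ 1.312 × 3440 ≈ 4515 nmi, so the target fraction is f = 1800/4515 ≈ 0.399.
Interpolate at f ≈ 0.399 with slerp weights a = sin((1−f)δ)/sin δ ≈ 0.734, b = sin(fδ)/sin δ ≈ 0.517.
p = a·p₁ + b·p₂ ≈ (0.004, 0.935, 0.354); φ = arcsin(p_z) ≈ 20.74°, λ = atan2(p_y, p_x) ≈ 89.76°.

≈ (20.7°N, 89.8°E)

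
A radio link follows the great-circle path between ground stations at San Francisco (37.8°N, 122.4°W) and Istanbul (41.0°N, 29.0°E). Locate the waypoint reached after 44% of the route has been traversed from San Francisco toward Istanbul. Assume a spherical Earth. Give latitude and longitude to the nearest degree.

Convert each endpoint to a unit vector on the sphere (x = cos φ cos λ, y = cos φ sin λ, z = sin φ).
The central angle between the endpoints is δ = arccos(p₁·p₂) ≈ 1.693 rad (97.0°).
Interpolate at f = 0.44 with slerp weights a = sin((1−f)δ)/sin δ ≈ 0.818, b = sin(fδ)/sin δ ≈ 0.683.
p = a·p₁ + b·p₂ ≈ (0.104, -0.296, 0.949); φ = arcsin(p_z) ≈ 71.71°, λ = atan2(p_y, p_x) ≈ -70.59°.

≈ 72°N, 71°W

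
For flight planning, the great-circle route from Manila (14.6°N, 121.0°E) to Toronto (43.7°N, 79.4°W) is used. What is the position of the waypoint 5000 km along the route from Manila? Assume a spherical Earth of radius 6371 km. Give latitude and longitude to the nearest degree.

≈ 56°N, 143°E

The haversine formula gives a central angle δ ≈ 2.073 rad (118.8°) between the endpoints. The total great-circle distance is δ·R ≈ 2.073 × 6371 ≈ 13209 km, so the target fraction is f = 5000/13209 ≈ 0.379.
Interpolate at f ≈ 0.379 with slerp weights a = sin((1−f)δ)/sin δ ≈ 1.096, b = sin(fδ)/sin δ ≈ 0.806.
p = a·p₁ + b·p₂ ≈ (-0.439, 0.336, 0.833); φ = arcsin(p_z) ≈ 56.44°, λ = atan2(p_y, p_x) ≈ 142.57°.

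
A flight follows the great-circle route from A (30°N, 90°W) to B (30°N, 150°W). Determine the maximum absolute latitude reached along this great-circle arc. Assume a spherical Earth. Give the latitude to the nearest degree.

≈ 34°N

The great circle lies in the plane with unit normal n̂ = (p₁ × p₂)/|p₁ × p₂|.
Here n̂_z ≈ -0.832; the vertex latitude is φ_max = arccos|n̂_z| ≈ 33.7°.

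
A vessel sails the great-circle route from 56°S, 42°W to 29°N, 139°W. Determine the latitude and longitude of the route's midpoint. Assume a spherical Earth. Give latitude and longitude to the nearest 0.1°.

≈ 19.4°S, 104.5°W

Write both endpoints as unit vectors p₁, p₂ with components (cos φ cos λ, cos φ sin λ, sin φ).
The central angle between the endpoints is δ = arccos(p₁·p₂) ≈ 2.051 rad (117.5°).
Interpolate at f = 1/2 with slerp weights a = sin((1−f)δ)/sin δ ≈ 0.964, b = sin(fδ)/sin δ ≈ 0.964.
p = a·p₁ + b·p₂ ≈ (-0.236, -0.913, -0.332); φ = arcsin(p_z) ≈ -19.37°, λ = atan2(p_y, p_x) ≈ -104.46°.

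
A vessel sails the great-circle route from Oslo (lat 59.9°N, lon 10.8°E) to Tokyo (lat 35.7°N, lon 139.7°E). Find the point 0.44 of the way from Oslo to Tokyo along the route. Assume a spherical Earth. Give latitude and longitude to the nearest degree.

≈ lat 69°N, lon 91°E

The haversine formula gives a central angle δ ≈ 1.319 rad (75.6°) between the endpoints.
Interpolate at f = 0.44 with slerp weights a = sin((1−f)δ)/sin δ ≈ 0.695, b = sin(fδ)/sin δ ≈ 0.566.
p = a·p₁ + b·p₂ ≈ (-0.008, 0.363, 0.932); φ = arcsin(p_z) ≈ 68.73°, λ = atan2(p_y, p_x) ≈ 91.29°.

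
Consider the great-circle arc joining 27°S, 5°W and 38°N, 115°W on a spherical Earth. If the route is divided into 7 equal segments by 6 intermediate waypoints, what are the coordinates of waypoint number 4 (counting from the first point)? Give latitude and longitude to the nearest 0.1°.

Convert each endpoint to a unit vector on the sphere (x = cos φ cos λ, y = cos φ sin λ, z = sin φ).
The central angle between the endpoints is δ = arccos(p₁·p₂) ≈ 2.117 rad (121.3°).
Interpolate at f = 4/7 with slerp weights a = sin((1−f)δ)/sin δ ≈ 0.922, b = sin(fδ)/sin δ ≈ 1.095.
p = a·p₁ + b·p₂ ≈ (0.454, -0.854, 0.255); φ = arcsin(p_z) ≈ 14.80°, λ = atan2(p_y, p_x) ≈ -62.00°.

≈ 14.8°N, 62.0°W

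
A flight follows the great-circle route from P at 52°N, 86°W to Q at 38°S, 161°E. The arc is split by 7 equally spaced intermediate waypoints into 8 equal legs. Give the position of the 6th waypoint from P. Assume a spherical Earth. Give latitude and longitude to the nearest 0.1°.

The haversine formula gives a central angle δ ≈ 2.311 rad (132.4°) between the endpoints.
Interpolate at f = 6/8 with slerp weights a = sin((1−f)δ)/sin δ ≈ 0.740, b = sin(fδ)/sin δ ≈ 1.337.
p = a·p₁ + b·p₂ ≈ (-0.964, -0.112, -0.240); φ = arcsin(p_z) ≈ -13.88°, λ = atan2(p_y, p_x) ≈ -173.40°.

≈ 13.9°S, 173.4°W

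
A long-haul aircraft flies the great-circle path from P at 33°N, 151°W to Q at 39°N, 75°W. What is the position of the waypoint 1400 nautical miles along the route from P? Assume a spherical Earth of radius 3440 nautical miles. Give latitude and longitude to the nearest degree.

Write both endpoints as unit vectors p₁, p₂ with components (cos φ cos λ, cos φ sin λ, sin φ).
The central angle between the endpoints is δ = arccos(p₁·p₂) ≈ 1.047 rad (60.0°). The total great-circle distance is δ·R ≈ 1.047 × 3440 ≈ 3601 nmi, so the target fraction is f = 1400/3601 ≈ 0.389.
Interpolate at f ≈ 0.389 with slerp weights a = sin((1−f)δ)/sin δ ≈ 0.690, b = sin(fδ)/sin δ ≈ 0.457.
p = a·p₁ + b·p₂ ≈ (-0.414, -0.624, 0.663); φ = arcsin(p_z) ≈ 41.55°, λ = atan2(p_y, p_x) ≈ -123.57°.

≈ 42°N, 124°W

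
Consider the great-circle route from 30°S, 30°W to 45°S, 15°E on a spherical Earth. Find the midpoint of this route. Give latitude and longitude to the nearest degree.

Write both endpoints as unit vectors p₁, p₂ with components (cos φ cos λ, cos φ sin λ, sin φ).
The central angle between the endpoints is δ = arccos(p₁·p₂) ≈ 0.666 rad (38.1°).
Interpolate at f = 1/2 with slerp weights a = sin((1−f)δ)/sin δ ≈ 0.529, b = sin(fδ)/sin δ ≈ 0.529.
p = a·p₁ + b·p₂ ≈ (0.758, -0.132, -0.639); φ = arcsin(p_z) ≈ -39.69°, λ = atan2(p_y, p_x) ≈ -9.90°.

≈ 40°S, 10°W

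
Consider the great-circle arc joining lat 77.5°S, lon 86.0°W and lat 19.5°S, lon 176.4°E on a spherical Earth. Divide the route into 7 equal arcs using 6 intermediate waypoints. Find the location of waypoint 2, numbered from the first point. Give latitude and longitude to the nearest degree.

≈ lat 68°S, lon 155°W

The haversine formula gives a central angle δ ≈ 1.267 rad (72.6°) between the endpoints.
Interpolate at f = 2/7 with slerp weights a = sin((1−f)δ)/sin δ ≈ 0.824, b = sin(fδ)/sin δ ≈ 0.371.
p = a·p₁ + b·p₂ ≈ (-0.337, -0.156, -0.929); φ = arcsin(p_z) ≈ -68.21°, λ = atan2(p_y, p_x) ≈ -155.15°.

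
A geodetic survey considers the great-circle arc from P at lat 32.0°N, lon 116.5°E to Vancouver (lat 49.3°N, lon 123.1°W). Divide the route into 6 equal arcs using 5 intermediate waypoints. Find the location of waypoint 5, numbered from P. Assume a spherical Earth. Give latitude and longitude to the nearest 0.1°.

The haversine formula gives a central angle δ ≈ 1.449 rad (83.0°) between the endpoints.
Interpolate at f = 5/6 with slerp weights a = sin((1−f)δ)/sin δ ≈ 0.241, b = sin(fδ)/sin δ ≈ 0.942.
p = a·p₁ + b·p₂ ≈ (-0.426, -0.332, 0.842); φ = arcsin(p_z) ≈ 57.30°, λ = atan2(p_y, p_x) ≈ -142.14°.

≈ lat 57.3°N, lon 142.1°W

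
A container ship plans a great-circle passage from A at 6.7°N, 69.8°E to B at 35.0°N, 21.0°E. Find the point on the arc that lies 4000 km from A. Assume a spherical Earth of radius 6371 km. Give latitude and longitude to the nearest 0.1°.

≈ 27.7°N, 39.0°E

Write both endpoints as unit vectors p₁, p₂ with components (cos φ cos λ, cos φ sin λ, sin φ).
The central angle between the endpoints is δ = arccos(p₁·p₂) ≈ 0.924 rad (52.9°). The total great-circle distance is δ·R ≈ 0.924 × 6371 ≈ 5885 km, so the target fraction is f = 4000/5885 ≈ 0.680.
Interpolate at f ≈ 0.680 with slerp weights a = sin((1−f)δ)/sin δ ≈ 0.366, b = sin(fδ)/sin δ ≈ 0.736.
p = a·p₁ + b·p₂ ≈ (0.688, 0.557, 0.465); φ = arcsin(p_z) ≈ 27.70°, λ = atan2(p_y, p_x) ≈ 38.97°.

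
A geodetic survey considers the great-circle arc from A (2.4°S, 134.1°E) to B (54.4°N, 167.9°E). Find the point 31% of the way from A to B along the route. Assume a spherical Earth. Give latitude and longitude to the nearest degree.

Convert each endpoint to a unit vector on the sphere (x = cos φ cos λ, y = cos φ sin λ, z = sin φ).
The central angle between the endpoints is δ = arccos(p₁·p₂) ≈ 1.105 rad (63.3°).
Interpolate at f = 0.31 with slerp weights a = sin((1−f)δ)/sin δ ≈ 0.773, b = sin(fδ)/sin δ ≈ 0.376.
p = a·p₁ + b·p₂ ≈ (-0.751, 0.601, 0.273); φ = arcsin(p_z) ≈ 15.86°, λ = atan2(p_y, p_x) ≈ 141.37°.

≈ (16°N, 141°E)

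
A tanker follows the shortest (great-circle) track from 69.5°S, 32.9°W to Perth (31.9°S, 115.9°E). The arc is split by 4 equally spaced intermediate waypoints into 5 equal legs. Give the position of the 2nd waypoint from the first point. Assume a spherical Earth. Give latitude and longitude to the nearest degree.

Write both endpoints as unit vectors p₁, p₂ with components (cos φ cos λ, cos φ sin λ, sin φ).
The central angle between the endpoints is δ = arccos(p₁·p₂) ≈ 1.328 rad (76.1°).
Interpolate at f = 2/5 with slerp weights a = sin((1−f)δ)/sin δ ≈ 0.737, b = sin(fδ)/sin δ ≈ 0.522.
p = a·p₁ + b·p₂ ≈ (0.023, 0.258, -0.966); φ = arcsin(p_z) ≈ -74.96°, λ = atan2(p_y, p_x) ≈ 84.89°.

≈ 75°S, 85°E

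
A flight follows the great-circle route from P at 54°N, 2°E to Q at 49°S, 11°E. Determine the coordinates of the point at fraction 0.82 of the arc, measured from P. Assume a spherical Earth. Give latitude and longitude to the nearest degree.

Convert each endpoint to a unit vector on the sphere (x = cos φ cos λ, y = cos φ sin λ, z = sin φ).
The central angle between the endpoints is δ = arccos(p₁·p₂) ≈ 1.803 rad (103.3°).
Interpolate at f = 0.82 with slerp weights a = sin((1−f)δ)/sin δ ≈ 0.328, b = sin(fδ)/sin δ ≈ 1.023.
p = a·p₁ + b·p₂ ≈ (0.851, 0.135, -0.507); φ = arcsin(p_z) ≈ -30.47°, λ = atan2(p_y, p_x) ≈ 9.00°.

≈ 30°S, 9°E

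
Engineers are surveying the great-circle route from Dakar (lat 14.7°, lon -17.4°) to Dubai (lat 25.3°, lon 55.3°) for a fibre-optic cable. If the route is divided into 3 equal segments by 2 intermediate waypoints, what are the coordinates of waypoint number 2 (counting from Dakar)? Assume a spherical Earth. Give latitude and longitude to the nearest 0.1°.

The haversine formula gives a central angle δ ≈ 1.193 rad (68.4°) between the endpoints.
Interpolate at f = 2/3 with slerp weights a = sin((1−f)δ)/sin δ ≈ 0.417, b = sin(fδ)/sin δ ≈ 0.768.
p = a·p₁ + b·p₂ ≈ (0.780, 0.451, 0.434); φ = arcsin(p_z) ≈ 25.73°, λ = atan2(p_y, p_x) ≈ 30.01°.

≈ lat 25.7°, lon 30.0°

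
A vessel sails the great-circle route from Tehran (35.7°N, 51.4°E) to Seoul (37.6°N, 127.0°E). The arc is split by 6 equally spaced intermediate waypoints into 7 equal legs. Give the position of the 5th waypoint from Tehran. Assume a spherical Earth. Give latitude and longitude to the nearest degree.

Write both endpoints as unit vectors p₁, p₂ with components (cos φ cos λ, cos φ sin λ, sin φ).
The central angle between the endpoints is δ = arccos(p₁·p₂) ≈ 1.029 rad (58.9°).
Interpolate at f = 5/7 with slerp weights a = sin((1−f)δ)/sin δ ≈ 0.338, b = sin(fδ)/sin δ ≈ 0.783.
p = a·p₁ + b·p₂ ≈ (-0.202, 0.710, 0.675); φ = arcsin(p_z) ≈ 42.44°, λ = atan2(p_y, p_x) ≈ 105.87°.

≈ (42°N, 106°E)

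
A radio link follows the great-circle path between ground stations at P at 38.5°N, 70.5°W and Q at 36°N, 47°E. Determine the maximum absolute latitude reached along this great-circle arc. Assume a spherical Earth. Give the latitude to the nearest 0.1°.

The great circle lies in the plane with unit normal n̂ = (p₁ × p₂)/|p₁ × p₂|.
Here n̂_z ≈ +0.563; the vertex latitude is φ_max = arccos|n̂_z| ≈ 55.7°.
Check via Clairaut: cos φ_max = |cos φ₁| · sin C = cos(38.5°)·sin(46.0°) ≈ 0.563, again giving ≈ 55.7°.

≈ 55.7°N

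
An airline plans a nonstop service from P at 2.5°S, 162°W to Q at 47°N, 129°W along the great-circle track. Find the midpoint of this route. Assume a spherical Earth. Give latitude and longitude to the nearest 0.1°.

Write both endpoints as unit vectors p₁, p₂ with components (cos φ cos λ, cos φ sin λ, sin φ).
The central angle between the endpoints is δ = arccos(p₁·p₂) ≈ 1.001 rad (57.3°).
Interpolate at f = 1/2 with slerp weights a = sin((1−f)δ)/sin δ ≈ 0.570, b = sin(fδ)/sin δ ≈ 0.570.
p = a·p₁ + b·p₂ ≈ (-0.786, -0.478, 0.392); φ = arcsin(p_z) ≈ 23.07°, λ = atan2(p_y, p_x) ≈ -148.70°.

≈ 23.1°N, 148.7°W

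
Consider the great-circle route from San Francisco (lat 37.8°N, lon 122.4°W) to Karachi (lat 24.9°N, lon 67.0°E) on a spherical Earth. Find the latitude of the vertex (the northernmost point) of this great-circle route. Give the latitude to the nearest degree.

The great circle lies in the plane with unit normal n̂ = (p₁ × p₂)/|p₁ × p₂|.
Here n̂_z ≈ -0.131; the vertex latitude is φ_max = arccos|n̂_z| ≈ 82.5°.
Check via Clairaut: cos φ_max = |cos φ₁| · sin C = cos(37.8°)·sin(9.5°) ≈ 0.131, again giving ≈ 82.5°.

≈ 82°N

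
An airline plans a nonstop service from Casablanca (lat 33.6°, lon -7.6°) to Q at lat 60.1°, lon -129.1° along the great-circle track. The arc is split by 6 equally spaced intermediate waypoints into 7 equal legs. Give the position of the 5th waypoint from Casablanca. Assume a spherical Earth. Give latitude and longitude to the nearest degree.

Convert each endpoint to a unit vector on the sphere (x = cos φ cos λ, y = cos φ sin λ, z = sin φ).
The central angle between the endpoints is δ = arccos(p₁·p₂) ≈ 1.305 rad (74.8°).
Interpolate at f = 5/7 with slerp weights a = sin((1−f)δ)/sin δ ≈ 0.378, b = sin(fδ)/sin δ ≈ 0.832.
p = a·p₁ + b·p₂ ≈ (0.050, -0.363, 0.930); φ = arcsin(p_z) ≈ 68.47°, λ = atan2(p_y, p_x) ≈ -82.16°.

≈ lat 68°, lon -82°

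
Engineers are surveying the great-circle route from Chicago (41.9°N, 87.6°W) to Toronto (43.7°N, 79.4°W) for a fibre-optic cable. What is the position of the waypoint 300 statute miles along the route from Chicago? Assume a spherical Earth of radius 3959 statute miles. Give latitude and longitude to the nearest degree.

≈ (43°N, 82°W)

The haversine formula gives a central angle δ ≈ 0.110 rad (6.3°) between the endpoints. The total great-circle distance is δ·R ≈ 0.110 × 3959 ≈ 434 mi, so the target fraction is f = 300/434 ≈ 0.692.
Interpolate at f ≈ 0.692 with slerp weights a = sin((1−f)δ)/sin δ ≈ 0.309, b = sin(fδ)/sin δ ≈ 0.692.
p = a·p₁ + b·p₂ ≈ (0.102, -0.722, 0.685); φ = arcsin(p_z) ≈ 43.21°, λ = atan2(p_y, p_x) ≈ -81.98°.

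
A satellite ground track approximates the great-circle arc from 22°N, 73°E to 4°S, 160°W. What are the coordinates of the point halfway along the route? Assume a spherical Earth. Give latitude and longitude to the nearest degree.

From cos δ = sin φ₁ sin φ₂ + cos φ₁ cos φ₂ cos Δλ, the central angle is δ ≈ 2.193 rad (125.6°).
Interpolate at f = 1/2 with slerp weights a = sin((1−f)δ)/sin δ ≈ 1.095, b = sin(fδ)/sin δ ≈ 1.095.
p = a·p₁ + b·p₂ ≈ (-0.729, 0.597, 0.334); φ = arcsin(p_z) ≈ 19.49°, λ = atan2(p_y, p_x) ≈ 140.69°.

≈ 19°N, 141°E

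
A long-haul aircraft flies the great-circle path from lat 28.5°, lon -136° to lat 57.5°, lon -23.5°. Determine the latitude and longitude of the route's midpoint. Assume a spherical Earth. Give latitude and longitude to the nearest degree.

Convert each endpoint to a unit vector on the sphere (x = cos φ cos λ, y = cos φ sin λ, z = sin φ).
The central angle between the endpoints is δ = arccos(p₁·p₂) ≈ 1.347 rad (77.2°).
Interpolate at f = 1/2 with slerp weights a = sin((1−f)δ)/sin δ ≈ 0.640, b = sin(fδ)/sin δ ≈ 0.640.
p = a·p₁ + b·p₂ ≈ (-0.089, -0.528, 0.845); φ = arcsin(p_z) ≈ 57.65°, λ = atan2(p_y, p_x) ≈ -99.60°.

≈ lat 58°, lon -100°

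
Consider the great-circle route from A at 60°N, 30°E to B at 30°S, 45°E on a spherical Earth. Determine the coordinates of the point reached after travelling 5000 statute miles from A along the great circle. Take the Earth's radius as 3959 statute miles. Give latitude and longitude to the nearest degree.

≈ 12°S, 43°E

Write both endpoints as unit vectors p₁, p₂ with components (cos φ cos λ, cos φ sin λ, sin φ).
The central angle between the endpoints is δ = arccos(p₁·p₂) ≈ 1.586 rad (90.8°). The total great-circle distance is δ·R ≈ 1.586 × 3959 ≈ 6277 mi, so the target fraction is f = 5000/6277 ≈ 0.797.
Interpolate at f ≈ 0.797 with slerp weights a = sin((1−f)δ)/sin δ ≈ 0.317, b = sin(fδ)/sin δ ≈ 0.953.
p = a·p₁ + b·p₂ ≈ (0.721, 0.663, -0.202); φ = arcsin(p_z) ≈ -11.65°, λ = atan2(p_y, p_x) ≈ 42.60°.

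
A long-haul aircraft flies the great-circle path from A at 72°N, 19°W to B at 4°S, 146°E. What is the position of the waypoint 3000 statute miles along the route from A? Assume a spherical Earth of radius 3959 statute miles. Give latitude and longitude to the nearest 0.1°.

Convert each endpoint to a unit vector on the sphere (x = cos φ cos λ, y = cos φ sin λ, z = sin φ).
The central angle between the endpoints is δ = arccos(p₁·p₂) ≈ 1.943 rad (111.4°). The total great-circle distance is δ·R ≈ 1.943 × 3959 ≈ 7694 mi, so the target fraction is f = 3000/7694 ≈ 0.390.
Interpolate at f ≈ 0.390 with slerp weights a = sin((1−f)δ)/sin δ ≈ 0.995, b = sin(fδ)/sin δ ≈ 0.738.
p = a·p₁ + b·p₂ ≈ (-0.320, 0.312, 0.895); φ = arcsin(p_z) ≈ 63.49°, λ = atan2(p_y, p_x) ≈ 135.73°.

≈ 63.5°N, 135.7°E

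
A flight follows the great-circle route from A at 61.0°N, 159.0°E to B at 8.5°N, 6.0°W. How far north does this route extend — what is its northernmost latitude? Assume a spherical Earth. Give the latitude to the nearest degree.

≈ 82°N

The great circle lies in the plane with unit normal n̂ = (p₁ × p₂)/|p₁ × p₂|.
Here n̂_z ≈ -0.132; the vertex latitude is φ_max = arccos|n̂_z| ≈ 82.4°.
Check via Clairaut: cos φ_max = |cos φ₁| · sin C = cos(61.0°)·sin(15.8°) ≈ 0.132, again giving ≈ 82.4°.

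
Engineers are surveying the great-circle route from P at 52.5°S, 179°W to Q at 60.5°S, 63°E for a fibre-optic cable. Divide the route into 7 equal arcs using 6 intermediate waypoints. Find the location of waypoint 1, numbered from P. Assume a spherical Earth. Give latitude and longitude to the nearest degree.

≈ 59°S, 173°E

From cos δ = sin φ₁ sin φ₂ + cos φ₁ cos φ₂ cos Δλ, the central angle is δ ≈ 0.989 rad (56.6°).
Interpolate at f = 1/7 with slerp weights a = sin((1−f)δ)/sin δ ≈ 0.897, b = sin(fδ)/sin δ ≈ 0.169.
p = a·p₁ + b·p₂ ≈ (-0.509, 0.064, -0.859); φ = arcsin(p_z) ≈ -59.16°, λ = atan2(p_y, p_x) ≈ 172.78°.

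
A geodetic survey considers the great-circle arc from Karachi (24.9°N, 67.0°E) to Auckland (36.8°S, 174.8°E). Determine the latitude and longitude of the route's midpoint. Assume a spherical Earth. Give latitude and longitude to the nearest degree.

Write both endpoints as unit vectors p₁, p₂ with components (cos φ cos λ, cos φ sin λ, sin φ).
The central angle between the endpoints is δ = arccos(p₁·p₂) ≈ 2.065 rad (118.3°).
Interpolate at f = 1/2 with slerp weights a = sin((1−f)δ)/sin δ ≈ 0.975, b = sin(fδ)/sin δ ≈ 0.975.
p = a·p₁ + b·p₂ ≈ (-0.432, 0.885, -0.174); φ = arcsin(p_z) ≈ -10.00°, λ = atan2(p_y, p_x) ≈ 116.02°.

≈ 10°S, 116°E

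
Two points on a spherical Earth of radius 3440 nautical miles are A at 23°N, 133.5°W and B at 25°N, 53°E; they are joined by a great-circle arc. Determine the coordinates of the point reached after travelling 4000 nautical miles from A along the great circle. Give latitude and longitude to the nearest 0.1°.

Write both endpoints as unit vectors p₁, p₂ with components (cos φ cos λ, cos φ sin λ, sin φ).
The central angle between the endpoints is δ = arccos(p₁·p₂) ≈ 2.297 rad (131.6°). The total great-circle distance is δ·R ≈ 2.297 × 3440 ≈ 7900 nmi, so the target fraction is f = 4000/7900 ≈ 0.506.
Interpolate at f ≈ 0.506 with slerp weights a = sin((1−f)δ)/sin δ ≈ 1.211, b = sin(fδ)/sin δ ≈ 1.227.
p = a·p₁ + b·p₂ ≈ (-0.098, 0.079, 0.992); φ = arcsin(p_z) ≈ 82.74°, λ = atan2(p_y, p_x) ≈ 141.03°.

≈ 82.7°N, 141.0°E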